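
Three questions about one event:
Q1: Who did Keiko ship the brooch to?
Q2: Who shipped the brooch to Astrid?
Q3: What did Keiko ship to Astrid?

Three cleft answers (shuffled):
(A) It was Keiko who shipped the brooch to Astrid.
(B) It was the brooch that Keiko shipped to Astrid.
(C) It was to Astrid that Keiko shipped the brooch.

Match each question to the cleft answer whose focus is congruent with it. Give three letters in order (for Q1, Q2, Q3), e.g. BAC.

Q1 asks about the recipient; cleft (C) focuses "to Astrid", which is the recipient — so Q1 → C.
Q2 asks about the subject (agent); cleft (A) focuses "Keiko", which is the subject (agent) — so Q2 → A.
Q3 asks about the direct object; cleft (B) focuses "the brooch", which is the direct object — so Q3 → B.
Mapping: Q1→C, Q2→A, Q3→B.

CAB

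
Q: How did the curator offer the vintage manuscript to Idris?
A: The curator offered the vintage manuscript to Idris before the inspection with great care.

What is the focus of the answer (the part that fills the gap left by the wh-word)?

with great care

The wh-word "how" asks about the manner.
In the answer, "the curator", "the vintage manuscript" and "to Idris" are given — repeated from the question.
"before the inspection" is also new, but it specifies the time, which is not what the question asks about — so it is not the focus.
The constituent filling the manner gap is "with great care"; that is the focus.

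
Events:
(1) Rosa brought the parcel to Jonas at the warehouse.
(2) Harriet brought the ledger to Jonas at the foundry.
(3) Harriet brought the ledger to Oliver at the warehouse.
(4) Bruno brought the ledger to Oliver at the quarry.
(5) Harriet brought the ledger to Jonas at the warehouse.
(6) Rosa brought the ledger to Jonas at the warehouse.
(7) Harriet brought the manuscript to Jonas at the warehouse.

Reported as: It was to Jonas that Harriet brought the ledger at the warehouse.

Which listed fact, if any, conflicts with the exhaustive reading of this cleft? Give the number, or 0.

Focus of the cleft: "Jonas" (the recipient). Presupposed background: agent = Harriet, thing = the ledger, setting = at the warehouse.
Exhaustivity: Jonas is the only recipient satisfying that background.
Fact (3) shares the background but with recipient = Oliver; exhaustivity is violated.

3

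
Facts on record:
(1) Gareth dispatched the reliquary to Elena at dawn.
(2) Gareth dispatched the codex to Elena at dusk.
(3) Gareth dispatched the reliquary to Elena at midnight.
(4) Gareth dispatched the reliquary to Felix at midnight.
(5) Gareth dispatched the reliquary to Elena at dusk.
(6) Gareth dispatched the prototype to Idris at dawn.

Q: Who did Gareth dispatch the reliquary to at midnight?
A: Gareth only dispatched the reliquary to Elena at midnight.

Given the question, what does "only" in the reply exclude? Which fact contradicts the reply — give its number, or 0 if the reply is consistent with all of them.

4

Answering "Who did ... to ...?" puts focus on the recipient — here, "Elena".
So "only" ranges over recipients; the rest (agent = Gareth, thing = the reliquary, setting = at midnight) is presupposed.
Fact (4) shares the background with a different recipient (Felix) — counterexample.
(Fact (1) would refute a reading with focus on the setting — but that is not what the question asks.)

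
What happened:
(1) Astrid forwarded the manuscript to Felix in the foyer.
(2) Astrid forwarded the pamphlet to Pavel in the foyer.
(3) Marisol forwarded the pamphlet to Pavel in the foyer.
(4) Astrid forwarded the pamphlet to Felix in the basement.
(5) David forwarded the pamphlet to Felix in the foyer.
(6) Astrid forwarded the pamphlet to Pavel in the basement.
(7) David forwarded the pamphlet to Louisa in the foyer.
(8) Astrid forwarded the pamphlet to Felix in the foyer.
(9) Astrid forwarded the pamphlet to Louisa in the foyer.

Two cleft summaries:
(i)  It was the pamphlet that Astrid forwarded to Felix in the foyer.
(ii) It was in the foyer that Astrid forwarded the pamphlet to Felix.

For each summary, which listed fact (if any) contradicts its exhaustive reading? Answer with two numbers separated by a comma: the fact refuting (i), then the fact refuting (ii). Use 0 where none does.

(i): focus "the pamphlet". Looking for same agent, recipient, setting (Astrid / Felix / in the foyer) with some other thing — fact (1) has the manuscript there. Refuted.
(ii): focus "in the foyer". Looking for same agent, thing, recipient (Astrid / the pamphlet / Felix) with some other setting — fact (4) has in the basement there. Refuted.

1, 4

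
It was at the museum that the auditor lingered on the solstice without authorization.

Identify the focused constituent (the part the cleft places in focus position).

at the museum

In an it-cleft "It was X that/who ...", the clefted constituent X is the focus; the that/who-clause expresses the presupposed open proposition.
Here the focus is "at the museum". The backgrounded (presupposed) material includes "the auditor", "without authorization" and "on the solstice".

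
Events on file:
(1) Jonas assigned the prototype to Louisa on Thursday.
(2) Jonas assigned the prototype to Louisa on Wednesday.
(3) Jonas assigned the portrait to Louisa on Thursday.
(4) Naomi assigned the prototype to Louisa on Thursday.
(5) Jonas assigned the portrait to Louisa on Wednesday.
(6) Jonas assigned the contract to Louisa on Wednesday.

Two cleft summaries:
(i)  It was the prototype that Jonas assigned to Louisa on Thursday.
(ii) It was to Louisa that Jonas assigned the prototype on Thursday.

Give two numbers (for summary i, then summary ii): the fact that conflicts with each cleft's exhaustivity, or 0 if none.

3, 0

Summary (i) focuses "the prototype" (the thing); background same agent, recipient, setting (Jonas / Louisa / on Thursday). Fact (3) matches that background with thing = the portrait — refutes (i).
Summary (ii) focuses "Louisa" (the recipient); background same agent, thing, setting (Jonas / the prototype / on Thursday). No fact matches that background with a different recipient, so 0.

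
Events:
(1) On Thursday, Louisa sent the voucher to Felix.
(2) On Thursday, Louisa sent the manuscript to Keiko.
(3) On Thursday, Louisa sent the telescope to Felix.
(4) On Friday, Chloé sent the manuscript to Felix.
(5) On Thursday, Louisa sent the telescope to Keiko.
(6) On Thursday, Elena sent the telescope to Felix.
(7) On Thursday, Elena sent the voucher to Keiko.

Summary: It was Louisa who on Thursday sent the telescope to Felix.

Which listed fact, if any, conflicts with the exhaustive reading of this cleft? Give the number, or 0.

6

Focus of the cleft: "Louisa" (the agent). Presupposed background: the telescope as thing and Felix as recipient and on Thursday as setting.
Exhaustivity: Louisa is the only agent satisfying that background.
Fact (6) shares the background but with agent = Elena; exhaustivity is violated.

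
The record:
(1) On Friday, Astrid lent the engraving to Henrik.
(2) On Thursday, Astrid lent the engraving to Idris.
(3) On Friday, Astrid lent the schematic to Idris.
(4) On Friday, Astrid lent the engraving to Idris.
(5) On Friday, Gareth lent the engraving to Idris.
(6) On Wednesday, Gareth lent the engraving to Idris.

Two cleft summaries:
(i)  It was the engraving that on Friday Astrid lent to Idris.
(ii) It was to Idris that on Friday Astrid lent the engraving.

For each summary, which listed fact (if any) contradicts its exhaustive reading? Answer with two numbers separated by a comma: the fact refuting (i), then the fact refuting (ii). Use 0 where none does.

Summary (i) focuses "the engraving" (the thing); background Astrid as agent and Idris as recipient and on Friday as setting. Fact (3) matches that background with thing = the schematic — refutes (i).
Summary (ii) focuses "Idris" (the recipient); background Astrid as agent and the engraving as thing and on Friday as setting. Fact (1) matches that background with recipient = Henrik — refutes (ii).

3, 1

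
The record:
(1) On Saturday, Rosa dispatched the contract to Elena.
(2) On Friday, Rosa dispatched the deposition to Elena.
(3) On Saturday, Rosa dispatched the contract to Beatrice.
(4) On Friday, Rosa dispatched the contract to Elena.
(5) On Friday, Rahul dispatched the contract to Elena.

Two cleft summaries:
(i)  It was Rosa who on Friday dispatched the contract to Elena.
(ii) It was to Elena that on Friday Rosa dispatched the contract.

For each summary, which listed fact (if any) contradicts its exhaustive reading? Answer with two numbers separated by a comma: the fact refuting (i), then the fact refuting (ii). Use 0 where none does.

5, 0

Summary (i) focuses "Rosa" (the agent); background the contract as thing and Elena as recipient and on Friday as setting. Fact (5) matches that background with agent = Rahul — refutes (i).
Summary (ii) focuses "Elena" (the recipient); background Rosa as agent and the contract as thing and on Friday as setting. No fact matches that background with a different recipient, so 0.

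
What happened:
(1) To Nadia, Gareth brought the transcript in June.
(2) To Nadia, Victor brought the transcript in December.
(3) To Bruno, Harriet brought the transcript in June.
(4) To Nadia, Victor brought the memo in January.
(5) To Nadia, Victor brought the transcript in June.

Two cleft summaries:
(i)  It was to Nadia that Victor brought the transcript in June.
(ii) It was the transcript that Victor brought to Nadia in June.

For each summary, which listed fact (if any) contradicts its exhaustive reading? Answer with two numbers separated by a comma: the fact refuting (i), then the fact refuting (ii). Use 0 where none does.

(i): focus "Nadia". No fact shares agent = Victor, thing = the transcript, setting = in June with a different recipient. 0.
(ii): focus "the transcript". No fact shares agent = Victor, recipient = Nadia, setting = in June with a different thing. 0.

0, 0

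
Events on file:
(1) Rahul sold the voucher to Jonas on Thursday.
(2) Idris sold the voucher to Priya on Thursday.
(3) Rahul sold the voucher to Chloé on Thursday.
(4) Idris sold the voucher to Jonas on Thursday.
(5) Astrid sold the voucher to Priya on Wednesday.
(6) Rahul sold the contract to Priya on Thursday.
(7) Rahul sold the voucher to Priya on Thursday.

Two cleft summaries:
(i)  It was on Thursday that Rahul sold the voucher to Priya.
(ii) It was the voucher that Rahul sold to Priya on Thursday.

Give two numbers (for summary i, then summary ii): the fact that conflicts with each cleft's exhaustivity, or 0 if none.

Summary (i) focuses "on Thursday" (the setting); background same agent, thing, recipient (Rahul / the voucher / Priya). No fact matches that background with a different setting, so 0.
Summary (ii) focuses "the voucher" (the thing); background same agent, recipient, setting (Rahul / Priya / on Thursday). Fact (6) matches that background with thing = the contract — refutes (ii).

0, 6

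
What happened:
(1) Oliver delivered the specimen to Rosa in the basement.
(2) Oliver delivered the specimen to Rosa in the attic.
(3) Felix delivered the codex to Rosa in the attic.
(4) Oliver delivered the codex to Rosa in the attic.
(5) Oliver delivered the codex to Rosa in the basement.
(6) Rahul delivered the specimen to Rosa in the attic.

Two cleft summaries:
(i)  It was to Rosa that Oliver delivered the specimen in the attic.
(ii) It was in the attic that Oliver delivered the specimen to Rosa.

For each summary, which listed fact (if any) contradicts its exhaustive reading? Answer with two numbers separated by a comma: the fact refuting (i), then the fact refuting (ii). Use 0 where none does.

Summary (i) focuses "Rosa" (the recipient); background agent = Oliver, thing = the specimen, setting = in the attic. No fact matches that background with a different recipient, so 0.
Summary (ii) focuses "in the attic" (the setting); background agent = Oliver, thing = the specimen, recipient = Rosa. Fact (1) matches that background with setting = in the basement — refutes (ii).

0, 1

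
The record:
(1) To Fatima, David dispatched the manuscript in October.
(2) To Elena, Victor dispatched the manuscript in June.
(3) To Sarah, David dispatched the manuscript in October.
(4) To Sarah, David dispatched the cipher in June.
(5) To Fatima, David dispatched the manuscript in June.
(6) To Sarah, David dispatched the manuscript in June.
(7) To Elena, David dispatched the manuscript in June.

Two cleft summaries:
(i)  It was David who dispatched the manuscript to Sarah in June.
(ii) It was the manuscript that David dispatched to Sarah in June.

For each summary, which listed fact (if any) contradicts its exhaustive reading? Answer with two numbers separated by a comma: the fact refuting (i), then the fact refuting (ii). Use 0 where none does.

Summary (i) focuses "David" (the agent); background thing = the manuscript, recipient = Sarah, setting = in June. No fact matches that background with a different agent, so 0.
Summary (ii) focuses "the manuscript" (the thing); background agent = David, recipient = Sarah, setting = in June. Fact (4) matches that background with thing = the cipher — refutes (ii).

0, 4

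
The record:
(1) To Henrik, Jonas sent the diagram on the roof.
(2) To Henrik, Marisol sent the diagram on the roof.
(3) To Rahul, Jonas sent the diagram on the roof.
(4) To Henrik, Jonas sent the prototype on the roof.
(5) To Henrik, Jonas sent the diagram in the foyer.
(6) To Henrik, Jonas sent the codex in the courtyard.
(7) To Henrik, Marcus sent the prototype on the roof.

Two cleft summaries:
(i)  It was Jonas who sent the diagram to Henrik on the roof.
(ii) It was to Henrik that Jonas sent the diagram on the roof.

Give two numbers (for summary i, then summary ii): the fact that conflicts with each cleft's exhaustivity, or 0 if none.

(i): focus "Jonas". Looking for the diagram as thing and Henrik as recipient and on the roof as setting with some other agent — fact (2) has Marisol there. Refuted.
(ii): focus "Henrik". Looking for Jonas as agent and the diagram as thing and on the roof as setting with some other recipient — fact (3) has Rahul there. Refuted.

2, 3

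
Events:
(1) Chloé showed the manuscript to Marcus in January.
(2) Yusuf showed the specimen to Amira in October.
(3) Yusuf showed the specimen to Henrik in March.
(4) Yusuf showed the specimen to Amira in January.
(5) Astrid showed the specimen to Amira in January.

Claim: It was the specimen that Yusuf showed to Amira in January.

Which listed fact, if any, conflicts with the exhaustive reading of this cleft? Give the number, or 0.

Focus of the cleft: "the specimen" (the thing). Presupposed background: agent = Yusuf, recipient = Amira, setting = in January.
The exhaustive reading says no other thing fits that background.
No listed fact matches the background with a different thing. Exhaustivity holds.

0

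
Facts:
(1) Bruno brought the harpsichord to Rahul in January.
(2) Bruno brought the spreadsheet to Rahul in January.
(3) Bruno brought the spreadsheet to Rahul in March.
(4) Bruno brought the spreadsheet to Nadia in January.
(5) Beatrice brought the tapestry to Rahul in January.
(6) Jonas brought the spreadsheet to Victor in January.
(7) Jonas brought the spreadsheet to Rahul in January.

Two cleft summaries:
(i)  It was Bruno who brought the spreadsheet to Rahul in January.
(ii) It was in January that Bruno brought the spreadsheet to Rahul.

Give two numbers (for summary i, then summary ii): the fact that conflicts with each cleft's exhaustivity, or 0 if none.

Summary (i) focuses "Bruno" (the agent); background the spreadsheet as thing and Rahul as recipient and in January as setting. Fact (7) matches that background with agent = Jonas — refutes (i).
Summary (ii) focuses "in January" (the setting); background Bruno as agent and the spreadsheet as thing and Rahul as recipient. Fact (3) matches that background with setting = in March — refutes (ii).

7, 3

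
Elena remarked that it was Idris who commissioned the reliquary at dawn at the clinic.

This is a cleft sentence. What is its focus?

In an it-cleft "It was X that/who ...", the clefted constituent X is the focus; the that/who-clause expresses the presupposed open proposition.
Here the focus is "Idris". The backgrounded (presupposed) material includes "the reliquary", "at the clinic" and "at dawn".

Idris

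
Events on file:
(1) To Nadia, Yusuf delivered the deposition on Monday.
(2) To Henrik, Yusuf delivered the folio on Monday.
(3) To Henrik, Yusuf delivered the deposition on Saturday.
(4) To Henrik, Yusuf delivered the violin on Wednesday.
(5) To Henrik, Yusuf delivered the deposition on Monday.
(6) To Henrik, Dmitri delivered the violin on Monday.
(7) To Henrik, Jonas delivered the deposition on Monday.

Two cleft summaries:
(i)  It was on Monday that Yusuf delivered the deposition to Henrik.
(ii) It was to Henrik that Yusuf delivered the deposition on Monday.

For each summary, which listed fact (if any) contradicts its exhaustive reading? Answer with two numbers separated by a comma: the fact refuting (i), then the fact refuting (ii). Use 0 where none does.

Summary (i) focuses "on Monday" (the setting); background same agent, thing, recipient (Yusuf / the deposition / Henrik). Fact (3) matches that background with setting = on Saturday — refutes (i).
Summary (ii) focuses "Henrik" (the recipient); background same agent, thing, setting (Yusuf / the deposition / on Monday). Fact (1) matches that background with recipient = Nadia — refutes (ii).

3, 1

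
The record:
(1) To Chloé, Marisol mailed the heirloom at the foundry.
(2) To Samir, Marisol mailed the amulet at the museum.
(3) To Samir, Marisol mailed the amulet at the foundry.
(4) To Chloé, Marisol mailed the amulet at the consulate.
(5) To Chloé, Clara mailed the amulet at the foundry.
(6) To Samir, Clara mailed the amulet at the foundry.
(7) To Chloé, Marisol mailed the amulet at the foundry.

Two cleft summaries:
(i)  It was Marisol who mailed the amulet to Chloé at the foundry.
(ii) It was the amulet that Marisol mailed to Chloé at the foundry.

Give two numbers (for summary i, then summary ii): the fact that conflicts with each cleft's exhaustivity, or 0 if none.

Summary (i) focuses "Marisol" (the agent); background the amulet as thing and Chloé as recipient and at the foundry as setting. Fact (5) matches that background with agent = Clara — refutes (i).
Summary (ii) focuses "the amulet" (the thing); background Marisol as agent and Chloé as recipient and at the foundry as setting. Fact (1) matches that background with thing = the heirloom — refutes (ii).

5, 1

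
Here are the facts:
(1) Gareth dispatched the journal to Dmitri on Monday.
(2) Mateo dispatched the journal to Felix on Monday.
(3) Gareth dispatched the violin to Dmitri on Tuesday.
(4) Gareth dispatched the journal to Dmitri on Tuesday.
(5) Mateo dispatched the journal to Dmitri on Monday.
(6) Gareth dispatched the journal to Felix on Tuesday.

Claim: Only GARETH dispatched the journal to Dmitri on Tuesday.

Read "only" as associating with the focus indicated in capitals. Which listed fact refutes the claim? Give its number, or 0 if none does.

Focus (in capitals) is "Gareth" — the agent. "Only" excludes alternative agents while holding fixed thing = the journal, recipient = Dmitri, setting = on Tuesday.
Every other fact changes something in the background, not just the agent. Nothing refutes the claim.

0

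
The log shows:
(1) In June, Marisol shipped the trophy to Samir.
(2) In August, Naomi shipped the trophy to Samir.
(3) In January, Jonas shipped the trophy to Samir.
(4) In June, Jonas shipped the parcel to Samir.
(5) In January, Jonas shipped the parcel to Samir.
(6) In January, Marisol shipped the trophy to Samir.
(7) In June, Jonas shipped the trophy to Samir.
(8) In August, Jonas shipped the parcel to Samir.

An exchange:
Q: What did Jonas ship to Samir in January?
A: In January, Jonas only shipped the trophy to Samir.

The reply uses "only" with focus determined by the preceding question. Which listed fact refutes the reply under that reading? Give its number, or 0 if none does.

5

Answering "What did ...?" puts focus on the thing — here, "the trophy".
So "only" ranges over things; the rest (agent = Jonas, recipient = Samir, setting = in January) is presupposed.
Fact (5) shares the background with a different thing (the parcel) — counterexample.
(Fact (7) would refute a reading with focus on the setting — but that is not what the question asks.)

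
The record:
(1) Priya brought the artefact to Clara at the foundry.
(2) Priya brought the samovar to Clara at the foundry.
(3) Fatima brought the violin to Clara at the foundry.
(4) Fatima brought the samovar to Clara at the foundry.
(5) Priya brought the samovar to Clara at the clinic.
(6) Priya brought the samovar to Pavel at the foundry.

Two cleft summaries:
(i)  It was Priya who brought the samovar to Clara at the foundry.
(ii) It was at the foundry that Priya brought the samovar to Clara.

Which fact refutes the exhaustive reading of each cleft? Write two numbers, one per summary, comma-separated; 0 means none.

(i): focus "Priya". Looking for same thing, recipient, setting (the samovar / Clara / at the foundry) with some other agent — fact (4) has Fatima there. Refuted.
(ii): focus "at the foundry". Looking for same agent, thing, recipient (Priya / the samovar / Clara) with some other setting — fact (5) has at the clinic there. Refuted.

4, 5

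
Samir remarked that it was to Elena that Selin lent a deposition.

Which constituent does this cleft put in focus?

In an it-cleft "It was X that/who ...", the clefted constituent X is the focus; the that/who-clause expresses the presupposed open proposition.
Here the focus is "to Elena". The backgrounded (presupposed) material includes "Selin" and "a deposition".

to Elena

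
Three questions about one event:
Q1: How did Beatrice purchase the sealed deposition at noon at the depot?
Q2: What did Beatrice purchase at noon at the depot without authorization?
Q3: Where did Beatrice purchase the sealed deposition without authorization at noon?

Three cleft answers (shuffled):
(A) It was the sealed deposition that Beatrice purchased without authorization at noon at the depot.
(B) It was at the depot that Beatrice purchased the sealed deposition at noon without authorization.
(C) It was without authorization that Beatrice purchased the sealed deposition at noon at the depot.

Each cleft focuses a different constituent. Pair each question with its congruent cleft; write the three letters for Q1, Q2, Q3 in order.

Q1 asks about the manner; cleft (C) focuses "without authorization", which is the manner — so Q1 → C.
Q2 asks about the direct object; cleft (A) focuses "the sealed deposition", which is the direct object — so Q2 → A.
Q3 asks about the location; cleft (B) focuses "at the depot", which is the location — so Q3 → B.
Mapping: Q1→C, Q2→A, Q3→B.

CAB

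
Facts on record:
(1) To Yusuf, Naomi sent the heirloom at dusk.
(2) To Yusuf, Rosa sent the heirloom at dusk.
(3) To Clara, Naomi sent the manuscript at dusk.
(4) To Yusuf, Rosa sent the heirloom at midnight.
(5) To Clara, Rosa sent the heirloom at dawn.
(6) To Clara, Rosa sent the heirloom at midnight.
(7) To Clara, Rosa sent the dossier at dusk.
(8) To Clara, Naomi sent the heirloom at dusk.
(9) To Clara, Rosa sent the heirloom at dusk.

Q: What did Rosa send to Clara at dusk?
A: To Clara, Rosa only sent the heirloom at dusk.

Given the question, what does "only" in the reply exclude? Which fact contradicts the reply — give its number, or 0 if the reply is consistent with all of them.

The question "What did ...?" targets the thing, so in the reply the focus falls on "the heirloom".
"Only" then excludes alternative things while the background — Rosa as agent and Clara as recipient and at dusk as setting — is held fixed.
Fact (7) keeps Rosa as agent and Clara as recipient and at dusk as setting but has thing = the dossier; that refutes the reply.
(Fact (5) would refute a reading with focus on the setting — but that is not what the question asks.)

7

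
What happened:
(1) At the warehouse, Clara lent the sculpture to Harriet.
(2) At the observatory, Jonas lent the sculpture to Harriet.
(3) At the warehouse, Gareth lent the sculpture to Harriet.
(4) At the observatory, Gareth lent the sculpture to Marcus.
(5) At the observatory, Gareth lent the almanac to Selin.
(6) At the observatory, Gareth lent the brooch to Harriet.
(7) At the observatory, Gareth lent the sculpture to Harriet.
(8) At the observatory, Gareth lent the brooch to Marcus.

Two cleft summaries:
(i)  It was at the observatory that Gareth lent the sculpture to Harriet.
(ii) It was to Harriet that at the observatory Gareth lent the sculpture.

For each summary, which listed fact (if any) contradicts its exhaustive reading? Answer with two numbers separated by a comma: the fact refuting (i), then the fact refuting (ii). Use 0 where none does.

Summary (i) focuses "at the observatory" (the setting); background agent = Gareth, thing = the sculpture, recipient = Harriet. Fact (3) matches that background with setting = at the warehouse — refutes (i).
Summary (ii) focuses "Harriet" (the recipient); background agent = Gareth, thing = the sculpture, setting = at the observatory. Fact (4) matches that background with recipient = Marcus — refutes (ii).

3, 4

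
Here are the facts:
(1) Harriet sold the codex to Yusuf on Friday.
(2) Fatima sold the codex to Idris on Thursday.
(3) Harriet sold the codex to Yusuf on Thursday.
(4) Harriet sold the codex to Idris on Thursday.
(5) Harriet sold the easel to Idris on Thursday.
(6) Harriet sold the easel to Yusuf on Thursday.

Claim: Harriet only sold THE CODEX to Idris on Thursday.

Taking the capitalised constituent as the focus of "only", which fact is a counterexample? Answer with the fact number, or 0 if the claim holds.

5

Focus (in capitals) is "the codex" — the thing. "Only" excludes alternative things while holding fixed agent = Harriet, recipient = Idris, setting = on Thursday.
Fact (5) matches on agent = Harriet, recipient = Idris, setting = on Thursday, but has thing = the easel instead. That refutes the claim.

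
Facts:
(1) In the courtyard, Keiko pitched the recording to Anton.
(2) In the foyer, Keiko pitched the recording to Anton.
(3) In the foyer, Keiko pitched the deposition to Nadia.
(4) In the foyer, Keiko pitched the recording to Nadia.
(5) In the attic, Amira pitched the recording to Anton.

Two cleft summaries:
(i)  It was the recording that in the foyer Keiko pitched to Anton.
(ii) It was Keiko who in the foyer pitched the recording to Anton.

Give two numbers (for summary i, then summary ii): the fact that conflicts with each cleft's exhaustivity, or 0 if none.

(i): focus "the recording". No fact shares Keiko as agent and Anton as recipient and in the foyer as setting with a different thing. 0.
(ii): focus "Keiko". No fact shares the recording as thing and Anton as recipient and in the foyer as setting with a different agent. 0.

0, 0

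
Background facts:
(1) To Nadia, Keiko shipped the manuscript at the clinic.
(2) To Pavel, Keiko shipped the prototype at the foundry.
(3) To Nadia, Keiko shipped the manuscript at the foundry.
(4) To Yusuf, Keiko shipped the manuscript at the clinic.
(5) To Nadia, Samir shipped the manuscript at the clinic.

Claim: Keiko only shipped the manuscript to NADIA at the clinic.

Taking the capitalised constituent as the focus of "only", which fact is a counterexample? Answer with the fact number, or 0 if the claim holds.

Focus (in capitals) is "Nadia" — the recipient. "Only" excludes alternative recipients while holding fixed same agent, thing, setting (Keiko / the manuscript / at the clinic).
Fact (4) matches on same agent, thing, setting (Keiko / the manuscript / at the clinic), but has recipient = Yusuf instead. That refutes the claim.

4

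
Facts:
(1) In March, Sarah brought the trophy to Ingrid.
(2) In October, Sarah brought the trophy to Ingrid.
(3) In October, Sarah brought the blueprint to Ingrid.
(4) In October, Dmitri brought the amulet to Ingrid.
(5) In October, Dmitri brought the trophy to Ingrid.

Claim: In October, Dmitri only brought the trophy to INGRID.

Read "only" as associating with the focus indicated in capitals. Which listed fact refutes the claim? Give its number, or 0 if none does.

0

Focus (in capitals) is "Ingrid" — the recipient. "Only" excludes alternative recipients while holding fixed Dmitri as agent and the trophy as thing and in October as setting.
Every other fact changes something in the background, not just the recipient. Nothing refutes the claim.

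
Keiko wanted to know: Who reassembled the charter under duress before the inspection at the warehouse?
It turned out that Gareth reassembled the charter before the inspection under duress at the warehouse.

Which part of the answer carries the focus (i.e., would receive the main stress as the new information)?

Gareth

The wh-word "who" asks about the subject (agent).
In the answer, "the charter", "before the inspection", "under duress" and "at the warehouse" are given — repeated from the question.
The constituent filling the subject (agent) gap is "Gareth"; that is the focus and would carry nuclear stress.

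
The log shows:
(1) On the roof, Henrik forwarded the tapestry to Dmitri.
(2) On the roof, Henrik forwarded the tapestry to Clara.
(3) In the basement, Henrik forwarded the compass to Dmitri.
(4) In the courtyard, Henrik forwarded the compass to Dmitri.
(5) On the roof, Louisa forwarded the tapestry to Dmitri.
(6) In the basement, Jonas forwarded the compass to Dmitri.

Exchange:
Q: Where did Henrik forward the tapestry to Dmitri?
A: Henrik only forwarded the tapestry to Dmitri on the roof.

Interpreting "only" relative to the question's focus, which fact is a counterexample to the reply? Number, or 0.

Answering "Where did ...?" puts focus on the setting — here, "on the roof".
"Only" then excludes alternative settings while the background — agent = Henrik, thing = the tapestry, recipient = Dmitri — is held fixed.
No listed fact shares that background with another setting. Nothing contradicts the reply.
(Fact (2) would refute a reading with focus on the recipient — but that is not what the question asks.)

0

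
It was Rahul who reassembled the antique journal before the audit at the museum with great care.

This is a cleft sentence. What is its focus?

In an it-cleft "It was X that/who ...", the clefted constituent X is the focus; the that/who-clause expresses the presupposed open proposition.
Here the focus is "Rahul". The backgrounded (presupposed) material includes "the antique journal", "before the audit", "with great care" and "at the museum".

Rahul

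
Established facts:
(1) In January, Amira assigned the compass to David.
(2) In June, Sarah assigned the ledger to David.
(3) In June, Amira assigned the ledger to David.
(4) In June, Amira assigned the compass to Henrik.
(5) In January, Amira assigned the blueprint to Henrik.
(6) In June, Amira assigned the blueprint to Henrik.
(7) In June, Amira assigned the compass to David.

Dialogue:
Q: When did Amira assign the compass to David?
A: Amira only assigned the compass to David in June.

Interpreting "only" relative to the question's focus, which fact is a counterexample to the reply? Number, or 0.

1

The question "When did ...?" targets the setting, so in the reply the focus falls on "in June".
So "only" ranges over settings; the rest (agent = Amira, thing = the compass, recipient = David) is presupposed.
Fact (1) shares the background with a different setting (in January) — counterexample.
(Fact (3) would refute a reading with focus on the thing — but that is not what the question asks.)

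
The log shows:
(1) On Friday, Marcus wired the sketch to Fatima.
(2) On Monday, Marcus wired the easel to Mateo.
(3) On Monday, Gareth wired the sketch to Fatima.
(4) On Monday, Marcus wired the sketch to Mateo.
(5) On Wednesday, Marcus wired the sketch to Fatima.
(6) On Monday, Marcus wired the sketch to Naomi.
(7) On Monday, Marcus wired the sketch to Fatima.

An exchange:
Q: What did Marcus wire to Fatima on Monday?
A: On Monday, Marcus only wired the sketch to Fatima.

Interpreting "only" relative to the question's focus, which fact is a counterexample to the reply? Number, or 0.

The question "What did ...?" targets the thing, so in the reply the focus falls on "the sketch".
"Only" then excludes alternative things while the background — Marcus as agent and Fatima as recipient and on Monday as setting — is held fixed.
No fact keeps Marcus as agent and Fatima as recipient and on Monday as setting while changing the thing; every other fact differs on something backgrounded. The reply stands.
(Fact (4) would refute a reading with focus on the recipient — but that is not what the question asks.)

0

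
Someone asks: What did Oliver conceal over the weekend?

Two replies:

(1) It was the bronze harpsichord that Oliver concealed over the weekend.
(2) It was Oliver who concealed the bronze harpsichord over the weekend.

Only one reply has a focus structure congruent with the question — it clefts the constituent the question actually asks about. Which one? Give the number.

1

The question word "what" targets the direct object.
Option (1) clefts "the bronze harpsichord" — that matches what the question asks about.
Option (2) clefts "Oliver" — the subject (agent), not what was asked.
So the congruent reply is (1).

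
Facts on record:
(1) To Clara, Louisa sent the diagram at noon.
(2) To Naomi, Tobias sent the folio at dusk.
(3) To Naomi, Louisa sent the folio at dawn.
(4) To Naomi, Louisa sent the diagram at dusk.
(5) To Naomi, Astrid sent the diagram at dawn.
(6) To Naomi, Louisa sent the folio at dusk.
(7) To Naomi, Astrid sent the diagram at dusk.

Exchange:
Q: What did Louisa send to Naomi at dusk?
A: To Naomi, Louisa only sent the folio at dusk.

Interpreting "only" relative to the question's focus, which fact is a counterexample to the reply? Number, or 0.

4

Answering "What did ...?" puts focus on the thing — here, "the folio".
"Only" then excludes alternative things while the background — Louisa as agent and Naomi as recipient and at dusk as setting — is held fixed.
Fact (4) shares the background with a different thing (the diagram) — counterexample.
(Fact (3) would refute a reading with focus on the setting — but that is not what the question asks.)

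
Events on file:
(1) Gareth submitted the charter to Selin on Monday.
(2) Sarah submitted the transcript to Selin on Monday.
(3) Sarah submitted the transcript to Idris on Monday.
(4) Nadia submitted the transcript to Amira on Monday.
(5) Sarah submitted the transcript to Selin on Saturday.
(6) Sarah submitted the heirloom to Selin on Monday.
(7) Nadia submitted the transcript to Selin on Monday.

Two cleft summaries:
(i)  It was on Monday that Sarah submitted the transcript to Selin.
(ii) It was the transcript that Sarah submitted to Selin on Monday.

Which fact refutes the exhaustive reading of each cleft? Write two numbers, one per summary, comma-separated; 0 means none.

5, 6

Summary (i) focuses "on Monday" (the setting); background same agent, thing, recipient (Sarah / the transcript / Selin). Fact (5) matches that background with setting = on Saturday — refutes (i).
Summary (ii) focuses "the transcript" (the thing); background same agent, recipient, setting (Sarah / Selin / on Monday). Fact (6) matches that background with thing = the heirloom — refutes (ii).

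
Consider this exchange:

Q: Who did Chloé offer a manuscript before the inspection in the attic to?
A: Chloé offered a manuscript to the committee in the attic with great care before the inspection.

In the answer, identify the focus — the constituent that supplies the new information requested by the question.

to the committee

The wh-word "who" asks about the recipient.
In the answer, "Chloé", "a manuscript", "before the inspection" and "in the attic" are given — repeated from the question.
"with great care" is also new, but it specifies the manner, which is not what the question asks about — so it is not the focus.
The constituent filling the recipient gap is "to the committee"; that is the focus.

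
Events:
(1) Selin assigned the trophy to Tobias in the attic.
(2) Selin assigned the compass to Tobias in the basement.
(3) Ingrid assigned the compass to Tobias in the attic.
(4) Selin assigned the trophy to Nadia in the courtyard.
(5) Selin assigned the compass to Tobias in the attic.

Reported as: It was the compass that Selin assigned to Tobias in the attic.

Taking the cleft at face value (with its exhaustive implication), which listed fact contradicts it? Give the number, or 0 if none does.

1

The cleft puts "the compass" in focus and presupposes the open proposition with Selin as agent and Tobias as recipient and in the attic as setting.
Exhaustivity: the compass is the only thing satisfying that background.
But fact (1) also has Selin as agent and Tobias as recipient and in the attic as setting, with thing = the trophy — so the exhaustive reading fails.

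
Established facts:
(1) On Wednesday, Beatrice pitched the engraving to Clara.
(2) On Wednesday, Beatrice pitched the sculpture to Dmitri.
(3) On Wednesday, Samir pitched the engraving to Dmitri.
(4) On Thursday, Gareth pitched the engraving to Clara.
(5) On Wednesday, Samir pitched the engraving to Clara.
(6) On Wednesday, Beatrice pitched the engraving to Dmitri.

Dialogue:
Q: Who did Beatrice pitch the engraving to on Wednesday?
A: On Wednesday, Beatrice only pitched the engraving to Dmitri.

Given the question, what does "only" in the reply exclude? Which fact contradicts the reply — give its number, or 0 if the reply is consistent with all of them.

Answering "Who did ... to ...?" puts focus on the recipient — here, "Dmitri".
So "only" ranges over recipients; the rest (same agent, thing, setting (Beatrice / the engraving / on Wednesday)) is presupposed.
Fact (1) shares the background with a different recipient (Clara) — counterexample.
(Fact (2) would refute a reading with focus on the thing — but that is not what the question asks.)

1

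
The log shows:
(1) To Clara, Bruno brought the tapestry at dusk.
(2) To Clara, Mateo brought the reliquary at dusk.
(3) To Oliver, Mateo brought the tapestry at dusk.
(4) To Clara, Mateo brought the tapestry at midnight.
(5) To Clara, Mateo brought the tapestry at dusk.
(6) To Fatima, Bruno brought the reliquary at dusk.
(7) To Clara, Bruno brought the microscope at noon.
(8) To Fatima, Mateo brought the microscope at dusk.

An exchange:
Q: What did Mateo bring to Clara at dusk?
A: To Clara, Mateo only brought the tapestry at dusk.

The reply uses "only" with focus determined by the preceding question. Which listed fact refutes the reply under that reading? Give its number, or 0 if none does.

2

The question "What did ...?" targets the thing, so in the reply the focus falls on "the tapestry".
"Only" then excludes alternative things while the background — same agent, recipient, setting (Mateo / Clara / at dusk) — is held fixed.
Fact (2) shares the background with a different thing (the reliquary) — counterexample.
(Fact (4) would refute a reading with focus on the setting — but that is not what the question asks.)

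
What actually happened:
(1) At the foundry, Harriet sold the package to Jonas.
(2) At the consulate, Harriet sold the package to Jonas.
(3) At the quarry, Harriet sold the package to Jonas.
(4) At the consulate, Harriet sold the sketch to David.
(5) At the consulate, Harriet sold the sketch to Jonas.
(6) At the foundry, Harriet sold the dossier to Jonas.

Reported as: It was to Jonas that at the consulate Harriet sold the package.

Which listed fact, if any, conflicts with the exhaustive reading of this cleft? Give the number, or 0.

Focus of the cleft: "Jonas" (the recipient). Presupposed background: same agent, thing, setting (Harriet / the package / at the consulate).
The exhaustive reading says no other recipient fits that background.
No listed fact matches the background with a different recipient. Exhaustivity holds.

0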